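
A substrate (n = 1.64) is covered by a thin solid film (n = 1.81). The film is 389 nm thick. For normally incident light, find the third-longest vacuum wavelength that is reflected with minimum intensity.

469 nm

Ray reflecting at the top interface goes from n = 1.0 toward n = 1.81: a half-wave phase shift.
Ray reflecting at the bottom interface goes from n = 1.81 toward n = 1.64: no phase shift.
Net: one phase inversion between the two reflected rays.
With one net inversion, destructive interference in reflection requires 2 n t = m λ.
λ = 2 n t / m. The third-longest wavelength is m = 3: λ = 2 × 1.81 × 389 / 3.00 = 469 nm.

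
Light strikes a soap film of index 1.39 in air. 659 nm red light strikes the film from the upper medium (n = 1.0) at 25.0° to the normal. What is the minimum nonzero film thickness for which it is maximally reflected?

At the upper boundary (n = 1.0 to n = 1.39) the reflected ray undergoes a half-wave phase shift.
Ray reflecting at the bottom interface goes from n = 1.39 toward n = 1.0: no phase shift.
Net: one phase inversion between the two reflected rays.
For maximum reflection here: 2 n t cos θ_r = (m + ½) λ.
Snell's law: 1.0 sin 25.0° = 1.39 sin θ_r → sin θ_r = 0.304, cos θ_r = 0.953.
Minimum at m = 0: t = λ / (4 n cos θ_r) = 659 / (4 × 1.39 × 0.953) = 124 nm.

124 nm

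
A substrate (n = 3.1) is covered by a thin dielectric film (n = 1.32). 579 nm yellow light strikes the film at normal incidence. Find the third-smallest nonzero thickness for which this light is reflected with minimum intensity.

548 nm

Top surface (1.0 → 1.32): reflection off a higher-index medium gives a half-wave phase shift.
At the lower boundary (n = 1.32 to n = 3.1) the reflected ray undergoes a half-wave phase shift.
Net: no relative phase inversion (both shifts match).
For minimum reflection here: 2 n t = (m + ½) λ.
The third-smallest nonzero thickness corresponds to m = 2: t = (m + ½) λ / (2 n) = 2.50 × 579 / (2 × 1.32) = 548 nm.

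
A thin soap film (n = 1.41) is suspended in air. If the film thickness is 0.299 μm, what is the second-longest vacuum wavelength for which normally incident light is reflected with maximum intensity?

At the upper boundary (n = 1.0 to n = 1.41) the reflected ray undergoes a half-wave phase shift.
Ray reflecting at the bottom interface goes from n = 1.41 toward n = 1.0: no phase shift.
The two reflections differ by half a wavelength.
For maximum reflection here: 2 n t = (m + ½) λ.
λ = 2 n t / (m + ½). The second-longest wavelength is m = 1: λ = 2 × 1.41 × 299 / 1.50 = 562 nm.

562 nm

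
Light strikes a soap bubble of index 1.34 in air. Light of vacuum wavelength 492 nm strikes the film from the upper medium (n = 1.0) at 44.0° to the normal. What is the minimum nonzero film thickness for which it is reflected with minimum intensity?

215 nm

Top surface (1.0 → 1.34): reflection off a higher-index medium gives a half-wave phase shift.
At the lower boundary (n = 1.34 to n = 1.0) the reflected ray undergoes no phase shift.
The two reflections differ by half a wavelength.
For weak reflection here: 2 n t cos θ_r = m λ.
Snell's law: 1.0 sin 44.0° = 1.34 sin θ_r → sin θ_r = 0.518, cos θ_r = 0.855.
Minimum nonzero at m = 1: t = λ / (2 n cos θ_r) = 492 / (2 × 1.34 × 0.855) = 215 nm.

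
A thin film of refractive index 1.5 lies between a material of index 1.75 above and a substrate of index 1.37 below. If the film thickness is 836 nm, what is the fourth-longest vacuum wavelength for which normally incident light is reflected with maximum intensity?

Top surface (1.75 → 1.5): reflection off a lower-index medium gives no phase shift.
Ray reflecting at the bottom interface goes from n = 1.5 toward n = 1.37: no phase shift.
Net: no relative phase inversion (both shifts match).
For strong reflection here: 2 n t = m λ.
λ = 2 n t / m. The fourth-longest wavelength is m = 4: λ = 2 × 1.5 × 836 / 4.00 = 627 nm.

627 nm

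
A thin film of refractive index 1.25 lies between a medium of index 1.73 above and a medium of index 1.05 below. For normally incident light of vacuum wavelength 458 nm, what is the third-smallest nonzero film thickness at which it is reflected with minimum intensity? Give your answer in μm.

0.458 μm

At the upper boundary (n = 1.73 to n = 1.25) the reflected ray undergoes no phase shift.
At the lower boundary (n = 1.25 to n = 1.05) the reflected ray undergoes no phase shift.
Zero or two π shifts → no net half-wave offset.
So the condition for destructive reflection is 2 n t = (m + ½) λ.
The third-smallest nonzero thickness corresponds to m = 2: t = (m + ½) λ / (2 n) = 2.50 × 458 / (2 × 1.25) = 458 nm.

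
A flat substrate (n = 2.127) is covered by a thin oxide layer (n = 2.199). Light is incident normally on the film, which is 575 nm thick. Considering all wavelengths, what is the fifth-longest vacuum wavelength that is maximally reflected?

562 nm

At the upper boundary (n = 1.0 to n = 2.199) the reflected ray undergoes a half-wave phase shift.
At the lower boundary (n = 2.199 to n = 2.127) the reflected ray undergoes no phase shift.
Exactly one π shift → a net half-wave offset.
For maximum reflection here: 2 n t = (m + ½) λ.
λ = 2 n t / (m + ½). The fifth-longest wavelength is m = 4: λ = 2 × 2.199 × 575 / 4.50 = 562 nm.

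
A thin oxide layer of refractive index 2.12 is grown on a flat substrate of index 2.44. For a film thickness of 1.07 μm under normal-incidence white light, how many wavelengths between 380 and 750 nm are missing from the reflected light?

Ray reflecting at the top interface goes from n = 1.0 toward n = 2.12: a half-wave phase shift.
Bottom surface (2.12 → 2.44): reflection off a higher-index medium gives a half-wave phase shift.
Zero or two π shifts → no net half-wave offset.
For weak reflection here: 2 n t = (m + ½) λ.
λ = 2 n t / (m + ½) = 4537 / (m + ½) nm.
m=5: 825 nm (IR); m=6: 698 nm (visible); m=7: 605 nm (visible); m=8: 534 nm (visible); m=9: 478 nm (visible); m=10: 432 nm (visible); m=11: 395 nm (visible); m=12: 363 nm (UV).

6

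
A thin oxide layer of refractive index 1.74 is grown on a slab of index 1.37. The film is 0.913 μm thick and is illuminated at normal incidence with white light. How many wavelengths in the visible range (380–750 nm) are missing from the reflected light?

Top surface (1.0 → 1.74): reflection off a higher-index medium gives a half-wave phase shift.
Bottom surface (1.74 → 1.37): reflection off a lower-index medium gives no phase shift.
Net: one phase inversion between the two reflected rays.
So the condition for destructive reflection is 2 n t = m λ.
λ = 2 n t / m = 3177 / m nm.
m=4: 794 nm (IR); m=5: 635 nm (visible); m=6: 530 nm (visible); m=7: 454 nm (visible); m=8: 397 nm (visible); m=9: 353 nm (UV).

4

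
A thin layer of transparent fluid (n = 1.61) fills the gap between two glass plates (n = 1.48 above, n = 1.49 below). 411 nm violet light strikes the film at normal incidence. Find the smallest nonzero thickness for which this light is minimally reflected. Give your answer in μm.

0.128 μm

Top surface (1.48 → 1.61): reflection off a higher-index medium gives a half-wave phase shift.
Ray reflecting at the bottom interface goes from n = 1.61 toward n = 1.49: no phase shift.
The two reflections differ by half a wavelength.
For weak reflection here: 2 n t = m λ.
The smallest nonzero thickness corresponds to m = 1: t = m λ / (2 n) = 1.00 × 411 / (2 × 1.61) = 128 nm.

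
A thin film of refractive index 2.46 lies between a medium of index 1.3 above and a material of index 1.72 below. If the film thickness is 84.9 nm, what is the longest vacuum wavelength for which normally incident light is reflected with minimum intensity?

418 nm

Ray reflecting at the top interface goes from n = 1.3 toward n = 2.46: a half-wave phase shift.
Bottom surface (2.46 → 1.72): reflection off a lower-index medium gives no phase shift.
Net: one phase inversion between the two reflected rays.
So the condition for destructive reflection is 2 n t = m λ.
λ = 2 n t / m. The longest wavelength is m = 1: λ = 2 × 2.46 × 84.9 / 1.00 = 418 nm.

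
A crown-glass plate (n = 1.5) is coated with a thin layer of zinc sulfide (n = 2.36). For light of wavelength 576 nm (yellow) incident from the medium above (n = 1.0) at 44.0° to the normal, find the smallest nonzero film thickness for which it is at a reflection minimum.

128 nm

Ray reflecting at the top interface goes from n = 1.0 toward n = 2.36: a half-wave phase shift.
Bottom surface (2.36 → 1.5): reflection off a lower-index medium gives no phase shift.
The two reflections differ by half a wavelength.
With one net inversion, destructive interference in reflection requires 2 n t cos θ_r = m λ.
Snell's law: 1.0 sin 44.0° = 2.36 sin θ_r → sin θ_r = 0.294, cos θ_r = 0.956.
Minimum nonzero at m = 1: t = λ / (2 n cos θ_r) = 576 / (2 × 2.36 × 0.956) = 128 nm.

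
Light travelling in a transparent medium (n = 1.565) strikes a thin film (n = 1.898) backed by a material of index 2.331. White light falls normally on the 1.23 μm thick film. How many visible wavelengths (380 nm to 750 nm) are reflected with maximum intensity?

Ray reflecting at the top interface goes from n = 1.565 toward n = 1.898: a half-wave phase shift.
At the lower boundary (n = 1.898 to n = 2.331) the reflected ray undergoes a half-wave phase shift.
The two reflections carry the same phase change, so no net offset.
For maximum reflection here: 2 n t = m λ.
λ = 2 n t / m = 4669 / m nm.
m=6: 778 nm (IR); m=7: 667 nm (visible); m=8: 584 nm (visible); m=9: 519 nm (visible); m=10: 467 nm (visible); m=11: 424 nm (visible); m=12: 389 nm (visible); m=13: 359 nm (UV).

6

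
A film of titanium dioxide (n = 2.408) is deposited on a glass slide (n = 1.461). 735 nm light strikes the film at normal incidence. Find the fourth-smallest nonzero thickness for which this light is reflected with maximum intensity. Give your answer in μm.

Ray reflecting at the top interface goes from n = 1.0 toward n = 2.408: a half-wave phase shift.
Bottom surface (2.408 → 1.461): reflection off a lower-index medium gives no phase shift.
Net: one phase inversion between the two reflected rays.
So the condition for constructive reflection is 2 n t = (m + ½) λ.
The fourth-smallest nonzero thickness corresponds to m = 3: t = (m + ½) λ / (2 n) = 3.50 × 735 / (2 × 2.408) = 534 nm.

0.534 μm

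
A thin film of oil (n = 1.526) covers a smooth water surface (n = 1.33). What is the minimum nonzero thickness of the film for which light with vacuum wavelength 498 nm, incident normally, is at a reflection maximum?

Ray reflecting at the top interface goes from n = 1.0 toward n = 1.526: a half-wave phase shift.
Ray reflecting at the bottom interface goes from n = 1.526 toward n = 1.33: no phase shift.
Net: one phase inversion between the two reflected rays.
With one net inversion, constructive interference in reflection requires 2 n t = (m + ½) λ.
Minimum at m = 0: t = λ / (4 n) = 498 / (4 × 1.526) = 81.6 nm.

81.6 nm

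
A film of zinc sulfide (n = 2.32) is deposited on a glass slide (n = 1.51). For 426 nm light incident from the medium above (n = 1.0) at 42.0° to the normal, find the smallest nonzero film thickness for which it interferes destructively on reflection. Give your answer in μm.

0.0959 μm

Top surface (1.0 → 2.32): reflection off a higher-index medium gives a half-wave phase shift.
At the lower boundary (n = 2.32 to n = 1.51) the reflected ray undergoes no phase shift.
Net: one phase inversion between the two reflected rays.
So the condition for destructive reflection is 2 n t cos θ_r = m λ.
Snell's law: 1.0 sin 42.0° = 2.32 sin θ_r → sin θ_r = 0.288, cos θ_r = 0.958.
Minimum nonzero at m = 1: t = λ / (2 n cos θ_r) = 426 / (2 × 2.32 × 0.958) = 95.9 nm.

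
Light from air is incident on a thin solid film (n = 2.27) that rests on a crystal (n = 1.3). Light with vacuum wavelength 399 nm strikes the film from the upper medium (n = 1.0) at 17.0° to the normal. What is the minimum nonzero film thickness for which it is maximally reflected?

44.3 nm

At the upper boundary (n = 1.0 to n = 2.27) the reflected ray undergoes a half-wave phase shift.
Ray reflecting at the bottom interface goes from n = 2.27 toward n = 1.3: no phase shift.
Net: one phase inversion between the two reflected rays.
For maximum reflection here: 2 n t cos θ_r = (m + ½) λ.
Snell's law: 1.0 sin 17.0° = 2.27 sin θ_r → sin θ_r = 0.129, cos θ_r = 0.992.
Minimum at m = 0: t = λ / (4 n cos θ_r) = 399 / (4 × 2.27 × 0.992) = 44.3 nm.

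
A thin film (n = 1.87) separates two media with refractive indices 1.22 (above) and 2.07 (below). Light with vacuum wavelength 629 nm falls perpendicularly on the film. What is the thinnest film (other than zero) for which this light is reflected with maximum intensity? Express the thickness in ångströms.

At the upper boundary (n = 1.22 to n = 1.87) the reflected ray undergoes a half-wave phase shift.
At the lower boundary (n = 1.87 to n = 2.07) the reflected ray undergoes a half-wave phase shift.
The two reflections carry the same phase change, so no net offset.
With no net inversion, constructive interference in reflection requires 2 n t = m λ.
Minimum nonzero at m = 1: t = λ / (2 n) = 629 / (2 × 1.87) = 168 nm.

1682 Å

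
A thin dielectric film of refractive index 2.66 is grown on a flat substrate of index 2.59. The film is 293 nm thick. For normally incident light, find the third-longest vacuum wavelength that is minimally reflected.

At the upper boundary (n = 1.0 to n = 2.66) the reflected ray undergoes a half-wave phase shift.
Bottom surface (2.66 → 2.59): reflection off a lower-index medium gives no phase shift.
Net: one phase inversion between the two reflected rays.
For dark reflection here: 2 n t = m λ.
λ = 2 n t / m. The third-longest wavelength is m = 3: λ = 2 × 2.66 × 293 / 3.00 = 520 nm.

520 nm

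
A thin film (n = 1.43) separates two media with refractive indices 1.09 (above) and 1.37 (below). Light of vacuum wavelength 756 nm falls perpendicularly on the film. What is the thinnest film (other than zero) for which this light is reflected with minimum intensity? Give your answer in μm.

0.264 μm

Top surface (1.09 → 1.43): reflection off a higher-index medium gives a half-wave phase shift.
Ray reflecting at the bottom interface goes from n = 1.43 toward n = 1.37: no phase shift.
The two reflections differ by half a wavelength.
For dark reflection here: 2 n t = m λ.
Minimum nonzero at m = 1: t = λ / (2 n) = 756 / (2 × 1.43) = 264 nm.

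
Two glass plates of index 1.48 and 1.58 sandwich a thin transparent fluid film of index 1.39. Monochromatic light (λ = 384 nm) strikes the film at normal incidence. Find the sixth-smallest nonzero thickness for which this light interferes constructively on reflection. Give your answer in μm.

0.760 μm

At the upper boundary (n = 1.48 to n = 1.39) the reflected ray undergoes no phase shift.
Ray reflecting at the bottom interface goes from n = 1.39 toward n = 1.58: a half-wave phase shift.
Exactly one π shift → a net half-wave offset.
With one net inversion, constructive interference in reflection requires 2 n t = (m + ½) λ.
The sixth-smallest nonzero thickness corresponds to m = 5: t = (m + ½) λ / (2 n) = 5.50 × 384 / (2 × 1.39) = 760 nm.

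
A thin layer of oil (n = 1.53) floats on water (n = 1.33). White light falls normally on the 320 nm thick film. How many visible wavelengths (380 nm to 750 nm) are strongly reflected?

2

Top surface (1.0 → 1.53): reflection off a higher-index medium gives a half-wave phase shift.
At the lower boundary (n = 1.53 to n = 1.33) the reflected ray undergoes no phase shift.
Exactly one π shift → a net half-wave offset.
So the condition for constructive reflection is 2 n t = (m + ½) λ.
λ = 2 n t / (m + ½) = 979 / (m + ½) nm.
m=0: 1958 nm (IR); m=1: 653 nm (visible); m=2: 392 nm (visible); m=3: 280 nm (UV).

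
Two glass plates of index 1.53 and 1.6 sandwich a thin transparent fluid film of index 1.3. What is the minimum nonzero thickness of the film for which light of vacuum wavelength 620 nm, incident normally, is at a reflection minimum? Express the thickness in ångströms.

2385 Å

At the upper boundary (n = 1.53 to n = 1.3) the reflected ray undergoes no phase shift.
Bottom surface (1.3 → 1.6): reflection off a higher-index medium gives a half-wave phase shift.
The two reflections differ by half a wavelength.
With one net inversion, destructive interference in reflection requires 2 n t = m λ.
Minimum nonzero at m = 1: t = λ / (2 n) = 620 / (2 × 1.3) = 238 nm.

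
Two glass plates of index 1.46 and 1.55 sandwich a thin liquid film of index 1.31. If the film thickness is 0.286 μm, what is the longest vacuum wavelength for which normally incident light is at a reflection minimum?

749 nm

Top surface (1.46 → 1.31): reflection off a lower-index medium gives no phase shift.
Ray reflecting at the bottom interface goes from n = 1.31 toward n = 1.55: a half-wave phase shift.
Exactly one π shift → a net half-wave offset.
For minimum reflection here: 2 n t = m λ.
λ = 2 n t / m. The longest wavelength is m = 1: λ = 2 × 1.31 × 286 / 1.00 = 749 nm.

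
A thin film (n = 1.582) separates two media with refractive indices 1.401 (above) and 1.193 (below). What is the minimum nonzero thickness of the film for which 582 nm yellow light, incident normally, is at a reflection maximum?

92.0 nm

At the upper boundary (n = 1.401 to n = 1.582) the reflected ray undergoes a half-wave phase shift.
Ray reflecting at the bottom interface goes from n = 1.582 toward n = 1.193: no phase shift.
Net: one phase inversion between the two reflected rays.
With one net inversion, constructive interference in reflection requires 2 n t = (m + ½) λ.
Minimum at m = 0: t = λ / (4 n) = 582 / (4 × 1.582) = 92.0 nm.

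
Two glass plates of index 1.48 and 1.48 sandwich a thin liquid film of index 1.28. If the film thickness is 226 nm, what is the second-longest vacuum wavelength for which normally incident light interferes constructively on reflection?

386 nm

Ray reflecting at the top interface goes from n = 1.48 toward n = 1.28: no phase shift.
At the lower boundary (n = 1.28 to n = 1.48) the reflected ray undergoes a half-wave phase shift.
The two reflections differ by half a wavelength.
For maximum reflection here: 2 n t = (m + ½) λ.
λ = 2 n t / (m + ½). The second-longest wavelength is m = 1: λ = 2 × 1.28 × 226 / 1.50 = 386 nm.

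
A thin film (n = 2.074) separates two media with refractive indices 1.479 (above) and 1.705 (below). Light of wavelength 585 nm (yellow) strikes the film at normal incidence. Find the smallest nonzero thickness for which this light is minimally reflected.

At the upper boundary (n = 1.479 to n = 2.074) the reflected ray undergoes a half-wave phase shift.
At the lower boundary (n = 2.074 to n = 1.705) the reflected ray undergoes no phase shift.
Exactly one π shift → a net half-wave offset.
With one net inversion, destructive interference in reflection requires 2 n t = m λ.
The smallest nonzero thickness corresponds to m = 1: t = m λ / (2 n) = 1.00 × 585 / (2 × 2.074) = 141 nm.

141 nm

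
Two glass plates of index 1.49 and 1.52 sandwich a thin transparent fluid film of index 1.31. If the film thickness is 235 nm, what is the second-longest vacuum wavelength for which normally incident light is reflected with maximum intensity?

410 nm

At the upper boundary (n = 1.49 to n = 1.31) the reflected ray undergoes no phase shift.
Ray reflecting at the bottom interface goes from n = 1.31 toward n = 1.52: a half-wave phase shift.
Exactly one π shift → a net half-wave offset.
So the condition for constructive reflection is 2 n t = (m + ½) λ.
λ = 2 n t / (m + ½). The second-longest wavelength is m = 1: λ = 2 × 1.31 × 235 / 1.50 = 410 nm.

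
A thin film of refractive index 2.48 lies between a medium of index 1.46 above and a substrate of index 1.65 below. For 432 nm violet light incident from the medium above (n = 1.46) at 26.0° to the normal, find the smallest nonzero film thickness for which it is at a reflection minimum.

At the upper boundary (n = 1.46 to n = 2.48) the reflected ray undergoes a half-wave phase shift.
Ray reflecting at the bottom interface goes from n = 2.48 toward n = 1.65: no phase shift.
The two reflections differ by half a wavelength.
So the condition for destructive reflection is 2 n t cos θ_r = m λ.
Snell's law: 1.46 sin 26.0° = 2.48 sin θ_r → sin θ_r = 0.258, cos θ_r = 0.966.
Minimum nonzero at m = 1: t = λ / (2 n cos θ_r) = 432 / (2 × 2.48 × 0.966) = 90.2 nm.

90.2 nm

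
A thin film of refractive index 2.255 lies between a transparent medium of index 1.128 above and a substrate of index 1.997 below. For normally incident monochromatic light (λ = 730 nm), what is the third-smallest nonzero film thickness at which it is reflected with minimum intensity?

Top surface (1.128 → 2.255): reflection off a higher-index medium gives a half-wave phase shift.
Bottom surface (2.255 → 1.997): reflection off a lower-index medium gives no phase shift.
The two reflections differ by half a wavelength.
So the condition for destructive reflection is 2 n t = m λ.
The third-smallest nonzero thickness corresponds to m = 3: t = m λ / (2 n) = 3.00 × 730 / (2 × 2.255) = 486 nm.

486 nm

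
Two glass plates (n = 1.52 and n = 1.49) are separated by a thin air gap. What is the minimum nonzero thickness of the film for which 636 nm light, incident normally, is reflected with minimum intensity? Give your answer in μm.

0.318 μm

Ray reflecting at the top interface goes from n = 1.52 toward n = 1.0: no phase shift.
At the lower boundary (n = 1.0 to n = 1.49) the reflected ray undergoes a half-wave phase shift.
The two reflections differ by half a wavelength.
So the condition for destructive reflection is 2 n t = m λ.
Minimum nonzero at m = 1: t = λ / (2 n) = 636 / (2 × 1.0) = 318 nm.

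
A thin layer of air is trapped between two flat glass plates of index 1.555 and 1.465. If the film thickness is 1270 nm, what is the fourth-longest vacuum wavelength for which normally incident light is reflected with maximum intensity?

Top surface (1.555 → 1.0): reflection off a lower-index medium gives no phase shift.
Ray reflecting at the bottom interface goes from n = 1.0 toward n = 1.465: a half-wave phase shift.
Exactly one π shift → a net half-wave offset.
So the condition for constructive reflection is 2 n t = (m + ½) λ.
λ = 2 n t / (m + ½). The fourth-longest wavelength is m = 3: λ = 2 × 1.0 × 1270 / 3.50 = 726 nm.

726 nm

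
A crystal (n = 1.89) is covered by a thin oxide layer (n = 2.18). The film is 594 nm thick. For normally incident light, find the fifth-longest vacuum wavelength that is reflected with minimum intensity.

Ray reflecting at the top interface goes from n = 1.0 toward n = 2.18: a half-wave phase shift.
At the lower boundary (n = 2.18 to n = 1.89) the reflected ray undergoes no phase shift.
The two reflections differ by half a wavelength.
So the condition for destructive reflection is 2 n t = m λ.
λ = 2 n t / m. The fifth-longest wavelength is m = 5: λ = 2 × 2.18 × 594 / 5.00 = 518 nm.

518 nm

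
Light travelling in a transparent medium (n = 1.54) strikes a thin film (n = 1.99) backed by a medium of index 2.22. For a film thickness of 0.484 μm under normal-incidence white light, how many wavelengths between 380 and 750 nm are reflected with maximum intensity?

3

At the upper boundary (n = 1.54 to n = 1.99) the reflected ray undergoes a half-wave phase shift.
At the lower boundary (n = 1.99 to n = 2.22) the reflected ray undergoes a half-wave phase shift.
Net: no relative phase inversion (both shifts match).
For strong reflection here: 2 n t = m λ.
λ = 2 n t / m = 1926 / m nm.
m=2: 963 nm (IR); m=3: 642 nm (visible); m=4: 482 nm (visible); m=5: 385 nm (visible); m=6: 321 nm (UV).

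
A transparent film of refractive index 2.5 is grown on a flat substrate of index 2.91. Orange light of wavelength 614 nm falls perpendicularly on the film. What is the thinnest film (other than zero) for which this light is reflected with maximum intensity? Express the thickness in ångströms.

1228 Å

At the upper boundary (n = 1.0 to n = 2.5) the reflected ray undergoes a half-wave phase shift.
At the lower boundary (n = 2.5 to n = 2.91) the reflected ray undergoes a half-wave phase shift.
The two reflections carry the same phase change, so no net offset.
With no net inversion, constructive interference in reflection requires 2 n t = m λ.
Minimum nonzero at m = 1: t = λ / (2 n) = 614 / (2 × 2.5) = 123 nm.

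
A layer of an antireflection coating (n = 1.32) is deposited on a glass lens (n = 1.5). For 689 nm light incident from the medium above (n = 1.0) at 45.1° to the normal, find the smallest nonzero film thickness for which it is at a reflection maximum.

At the upper boundary (n = 1.0 to n = 1.32) the reflected ray undergoes a half-wave phase shift.
Ray reflecting at the bottom interface goes from n = 1.32 toward n = 1.5: a half-wave phase shift.
The two reflections carry the same phase change, so no net offset.
For bright reflection here: 2 n t cos θ_r = m λ.
Snell's law: 1.0 sin 45.1° = 1.32 sin θ_r → sin θ_r = 0.537, cos θ_r = 0.844.
Minimum nonzero at m = 1: t = λ / (2 n cos θ_r) = 689 / (2 × 1.32 × 0.844) = 309 nm.

309 nm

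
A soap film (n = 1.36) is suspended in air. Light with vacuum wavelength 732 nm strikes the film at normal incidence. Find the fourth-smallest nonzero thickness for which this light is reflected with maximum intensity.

Top surface (1.0 → 1.36): reflection off a higher-index medium gives a half-wave phase shift.
Bottom surface (1.36 → 1.0): reflection off a lower-index medium gives no phase shift.
Exactly one π shift → a net half-wave offset.
So the condition for constructive reflection is 2 n t = (m + ½) λ.
The fourth-smallest nonzero thickness corresponds to m = 3: t = (m + ½) λ / (2 n) = 3.50 × 732 / (2 × 1.36) = 942 nm.

942 nm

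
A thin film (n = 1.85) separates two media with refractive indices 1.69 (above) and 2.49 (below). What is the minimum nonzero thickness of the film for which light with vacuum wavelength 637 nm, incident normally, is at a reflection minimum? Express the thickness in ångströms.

Top surface (1.69 → 1.85): reflection off a higher-index medium gives a half-wave phase shift.
At the lower boundary (n = 1.85 to n = 2.49) the reflected ray undergoes a half-wave phase shift.
Zero or two π shifts → no net half-wave offset.
For dark reflection here: 2 n t = (m + ½) λ.
Minimum at m = 0: t = λ / (4 n) = 637 / (4 × 1.85) = 86.1 nm.

861 Å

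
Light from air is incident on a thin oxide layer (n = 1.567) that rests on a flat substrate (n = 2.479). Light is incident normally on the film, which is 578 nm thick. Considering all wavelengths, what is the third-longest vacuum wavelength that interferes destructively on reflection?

725 nm

At the upper boundary (n = 1.0 to n = 1.567) the reflected ray undergoes a half-wave phase shift.
Ray reflecting at the bottom interface goes from n = 1.567 toward n = 2.479: a half-wave phase shift.
Zero or two π shifts → no net half-wave offset.
So the condition for destructive reflection is 2 n t = (m + ½) λ.
λ = 2 n t / (m + ½). The third-longest wavelength is m = 2: λ = 2 × 1.567 × 578 / 2.50 = 725 nm.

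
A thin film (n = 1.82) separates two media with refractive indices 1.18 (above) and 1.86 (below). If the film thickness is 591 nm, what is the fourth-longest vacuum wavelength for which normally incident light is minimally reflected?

At the upper boundary (n = 1.18 to n = 1.82) the reflected ray undergoes a half-wave phase shift.
Ray reflecting at the bottom interface goes from n = 1.82 toward n = 1.86: a half-wave phase shift.
The two reflections carry the same phase change, so no net offset.
So the condition for destructive reflection is 2 n t = (m + ½) λ.
λ = 2 n t / (m + ½). The fourth-longest wavelength is m = 3: λ = 2 × 1.82 × 591 / 3.50 = 615 nm.

615 nm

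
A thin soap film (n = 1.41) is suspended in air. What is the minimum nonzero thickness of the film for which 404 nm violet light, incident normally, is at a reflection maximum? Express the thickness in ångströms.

716 Å

Ray reflecting at the top interface goes from n = 1.0 toward n = 1.41: a half-wave phase shift.
At the lower boundary (n = 1.41 to n = 1.0) the reflected ray undergoes no phase shift.
Net: one phase inversion between the two reflected rays.
For strong reflection here: 2 n t = (m + ½) λ.
Minimum at m = 0: t = λ / (4 n) = 404 / (4 × 1.41) = 71.6 nm.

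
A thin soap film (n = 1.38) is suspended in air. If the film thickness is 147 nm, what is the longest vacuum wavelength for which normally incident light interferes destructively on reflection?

At the upper boundary (n = 1.0 to n = 1.38) the reflected ray undergoes a half-wave phase shift.
Ray reflecting at the bottom interface goes from n = 1.38 toward n = 1.0: no phase shift.
The two reflections differ by half a wavelength.
With one net inversion, destructive interference in reflection requires 2 n t = m λ.
λ = 2 n t / m. The longest wavelength is m = 1: λ = 2 × 1.38 × 147 / 1.00 = 406 nm.

406 nm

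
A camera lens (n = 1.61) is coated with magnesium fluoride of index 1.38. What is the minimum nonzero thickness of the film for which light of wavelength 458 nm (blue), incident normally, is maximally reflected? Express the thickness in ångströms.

At the upper boundary (n = 1.0 to n = 1.38) the reflected ray undergoes a half-wave phase shift.
At the lower boundary (n = 1.38 to n = 1.61) the reflected ray undergoes a half-wave phase shift.
The two reflections carry the same phase change, so no net offset.
For maximum reflection here: 2 n t = m λ.
Minimum nonzero at m = 1: t = λ / (2 n) = 458 / (2 × 1.38) = 166 nm.

1659 Å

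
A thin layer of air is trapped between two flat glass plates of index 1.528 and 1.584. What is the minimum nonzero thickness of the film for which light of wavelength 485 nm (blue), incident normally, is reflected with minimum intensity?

243 nm

Top surface (1.528 → 1.0): reflection off a lower-index medium gives no phase shift.
Ray reflecting at the bottom interface goes from n = 1.0 toward n = 1.584: a half-wave phase shift.
The two reflections differ by half a wavelength.
So the condition for destructive reflection is 2 n t = m λ.
Minimum nonzero at m = 1: t = λ / (2 n) = 485 / (2 × 1.0) = 243 nm.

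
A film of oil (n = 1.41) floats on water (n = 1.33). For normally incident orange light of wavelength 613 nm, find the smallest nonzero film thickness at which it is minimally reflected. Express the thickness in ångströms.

2174 Å

Top surface (1.0 → 1.41): reflection off a higher-index medium gives a half-wave phase shift.
At the lower boundary (n = 1.41 to n = 1.33) the reflected ray undergoes no phase shift.
The two reflections differ by half a wavelength.
For minimum reflection here: 2 n t = m λ.
Minimum nonzero at m = 1: t = λ / (2 n) = 613 / (2 × 1.41) = 217 nm.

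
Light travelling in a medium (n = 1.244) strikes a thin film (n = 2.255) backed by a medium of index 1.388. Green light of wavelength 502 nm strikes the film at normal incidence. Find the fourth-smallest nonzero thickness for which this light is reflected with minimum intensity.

445 nm

At the upper boundary (n = 1.244 to n = 2.255) the reflected ray undergoes a half-wave phase shift.
Ray reflecting at the bottom interface goes from n = 2.255 toward n = 1.388: no phase shift.
Net: one phase inversion between the two reflected rays.
For weak reflection here: 2 n t = m λ.
The fourth-smallest nonzero thickness corresponds to m = 4: t = m λ / (2 n) = 4.00 × 502 / (2 × 2.255) = 445 nm.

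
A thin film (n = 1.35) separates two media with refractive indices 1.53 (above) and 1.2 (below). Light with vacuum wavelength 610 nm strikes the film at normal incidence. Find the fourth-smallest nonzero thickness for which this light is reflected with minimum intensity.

791 nm

At the upper boundary (n = 1.53 to n = 1.35) the reflected ray undergoes no phase shift.
At the lower boundary (n = 1.35 to n = 1.2) the reflected ray undergoes no phase shift.
Zero or two π shifts → no net half-wave offset.
So the condition for destructive reflection is 2 n t = (m + ½) λ.
The fourth-smallest nonzero thickness corresponds to m = 3: t = (m + ½) λ / (2 n) = 3.50 × 610 / (2 × 1.35) = 791 nm.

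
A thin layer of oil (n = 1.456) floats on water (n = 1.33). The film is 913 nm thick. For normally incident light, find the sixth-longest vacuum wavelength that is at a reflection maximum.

483 nm

At the upper boundary (n = 1.0 to n = 1.456) the reflected ray undergoes a half-wave phase shift.
Bottom surface (1.456 → 1.33): reflection off a lower-index medium gives no phase shift.
Net: one phase inversion between the two reflected rays.
With one net inversion, constructive interference in reflection requires 2 n t = (m + ½) λ.
λ = 2 n t / (m + ½). The sixth-longest wavelength is m = 5: λ = 2 × 1.456 × 913 / 5.50 = 483 nm.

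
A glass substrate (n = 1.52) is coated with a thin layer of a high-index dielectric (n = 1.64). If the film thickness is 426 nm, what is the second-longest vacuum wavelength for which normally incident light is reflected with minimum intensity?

At the upper boundary (n = 1.0 to n = 1.64) the reflected ray undergoes a half-wave phase shift.
Ray reflecting at the bottom interface goes from n = 1.64 toward n = 1.52: no phase shift.
Net: one phase inversion between the two reflected rays.
With one net inversion, destructive interference in reflection requires 2 n t = m λ.
λ = 2 n t / m. The second-longest wavelength is m = 2: λ = 2 × 1.64 × 426 / 2.00 = 699 nm.

699 nm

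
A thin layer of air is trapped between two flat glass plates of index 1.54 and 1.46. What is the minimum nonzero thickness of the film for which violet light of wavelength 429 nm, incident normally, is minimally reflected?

Ray reflecting at the top interface goes from n = 1.54 toward n = 1.0: no phase shift.
Ray reflecting at the bottom interface goes from n = 1.0 toward n = 1.46: a half-wave phase shift.
Exactly one π shift → a net half-wave offset.
So the condition for destructive reflection is 2 n t = m λ.
Minimum nonzero at m = 1: t = λ / (2 n) = 429 / (2 × 1.0) = 215 nm.

215 nm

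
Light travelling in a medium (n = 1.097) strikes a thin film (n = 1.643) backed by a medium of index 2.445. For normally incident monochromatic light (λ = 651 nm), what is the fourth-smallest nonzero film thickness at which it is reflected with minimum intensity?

693 nm

Top surface (1.097 → 1.643): reflection off a higher-index medium gives a half-wave phase shift.
At the lower boundary (n = 1.643 to n = 2.445) the reflected ray undergoes a half-wave phase shift.
Zero or two π shifts → no net half-wave offset.
So the condition for destructive reflection is 2 n t = (m + ½) λ.
The fourth-smallest nonzero thickness corresponds to m = 3: t = (m + ½) λ / (2 n) = 3.50 × 651 / (2 × 1.643) = 693 nm.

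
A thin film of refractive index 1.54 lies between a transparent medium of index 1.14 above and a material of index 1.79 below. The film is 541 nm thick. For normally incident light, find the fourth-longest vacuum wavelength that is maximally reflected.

Top surface (1.14 → 1.54): reflection off a higher-index medium gives a half-wave phase shift.
Ray reflecting at the bottom interface goes from n = 1.54 toward n = 1.79: a half-wave phase shift.
The two reflections carry the same phase change, so no net offset.
So the condition for constructive reflection is 2 n t = m λ.
λ = 2 n t / m. The fourth-longest wavelength is m = 4: λ = 2 × 1.54 × 541 / 4.00 = 417 nm.

417 nm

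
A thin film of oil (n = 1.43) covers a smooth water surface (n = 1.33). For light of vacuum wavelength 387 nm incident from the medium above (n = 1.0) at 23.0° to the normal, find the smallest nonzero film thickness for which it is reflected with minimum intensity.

Ray reflecting at the top interface goes from n = 1.0 toward n = 1.43: a half-wave phase shift.
Ray reflecting at the bottom interface goes from n = 1.43 toward n = 1.33: no phase shift.
The two reflections differ by half a wavelength.
So the condition for destructive reflection is 2 n t cos θ_r = m λ.
Snell's law: 1.0 sin 23.0° = 1.43 sin θ_r → sin θ_r = 0.273, cos θ_r = 0.962.
Minimum nonzero at m = 1: t = λ / (2 n cos θ_r) = 387 / (2 × 1.43 × 0.962) = 141 nm.

141 nm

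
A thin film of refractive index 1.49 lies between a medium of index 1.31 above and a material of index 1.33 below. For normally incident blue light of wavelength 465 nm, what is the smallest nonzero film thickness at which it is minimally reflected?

At the upper boundary (n = 1.31 to n = 1.49) the reflected ray undergoes a half-wave phase shift.
Ray reflecting at the bottom interface goes from n = 1.49 toward n = 1.33: no phase shift.
Net: one phase inversion between the two reflected rays.
For weak reflection here: 2 n t = m λ.
The smallest nonzero thickness corresponds to m = 1: t = m λ / (2 n) = 1.00 × 465 / (2 × 1.49) = 156 nm.

156 nm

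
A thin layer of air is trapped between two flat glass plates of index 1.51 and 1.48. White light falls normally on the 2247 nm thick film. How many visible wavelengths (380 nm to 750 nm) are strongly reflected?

6

Ray reflecting at the top interface goes from n = 1.51 toward n = 1.0: no phase shift.
Bottom surface (1.0 → 1.48): reflection off a higher-index medium gives a half-wave phase shift.
The two reflections differ by half a wavelength.
So the condition for constructive reflection is 2 n t = (m + ½) λ.
λ = 2 n t / (m + ½) = 4494 / (m + ½) nm.
m=5: 817 nm (IR); m=6: 691 nm (visible); m=7: 599 nm (visible); m=8: 529 nm (visible); m=9: 473 nm (visible); m=10: 428 nm (visible); m=11: 391 nm (visible); m=12: 360 nm (UV).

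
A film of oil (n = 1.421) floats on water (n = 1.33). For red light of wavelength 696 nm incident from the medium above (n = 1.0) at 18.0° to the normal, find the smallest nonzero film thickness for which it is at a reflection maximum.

Ray reflecting at the top interface goes from n = 1.0 toward n = 1.421: a half-wave phase shift.
At the lower boundary (n = 1.421 to n = 1.33) the reflected ray undergoes no phase shift.
The two reflections differ by half a wavelength.
With one net inversion, constructive interference in reflection requires 2 n t cos θ_r = (m + ½) λ.
Snell's law: 1.0 sin 18.0° = 1.421 sin θ_r → sin θ_r = 0.217, cos θ_r = 0.976.
Minimum at m = 0: t = λ / (4 n cos θ_r) = 696 / (4 × 1.421 × 0.976) = 125 nm.

125 nm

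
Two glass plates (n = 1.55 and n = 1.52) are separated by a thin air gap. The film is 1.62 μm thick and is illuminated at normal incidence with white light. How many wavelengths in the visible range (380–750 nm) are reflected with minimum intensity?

4

Ray reflecting at the top interface goes from n = 1.55 toward n = 1.0: no phase shift.
Ray reflecting at the bottom interface goes from n = 1.0 toward n = 1.52: a half-wave phase shift.
The two reflections differ by half a wavelength.
For dark reflection here: 2 n t = m λ.
λ = 2 n t / m = 3240 / m nm.
m=4: 810 nm (IR); m=5: 648 nm (visible); m=6: 540 nm (visible); m=7: 463 nm (visible); m=8: 405 nm (visible); m=9: 360 nm (UV).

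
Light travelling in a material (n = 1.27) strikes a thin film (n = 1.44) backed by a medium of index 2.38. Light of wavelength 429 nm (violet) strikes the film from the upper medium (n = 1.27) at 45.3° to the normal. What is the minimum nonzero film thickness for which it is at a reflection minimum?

Ray reflecting at the top interface goes from n = 1.27 toward n = 1.44: a half-wave phase shift.
Ray reflecting at the bottom interface goes from n = 1.44 toward n = 2.38: a half-wave phase shift.
Net: no relative phase inversion (both shifts match).
For dark reflection here: 2 n t cos θ_r = (m + ½) λ.
Snell's law: 1.27 sin 45.3° = 1.44 sin θ_r → sin θ_r = 0.627, cos θ_r = 0.779.
Minimum at m = 0: t = λ / (4 n cos θ_r) = 429 / (4 × 1.44 × 0.779) = 95.6 nm.

95.6 nm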